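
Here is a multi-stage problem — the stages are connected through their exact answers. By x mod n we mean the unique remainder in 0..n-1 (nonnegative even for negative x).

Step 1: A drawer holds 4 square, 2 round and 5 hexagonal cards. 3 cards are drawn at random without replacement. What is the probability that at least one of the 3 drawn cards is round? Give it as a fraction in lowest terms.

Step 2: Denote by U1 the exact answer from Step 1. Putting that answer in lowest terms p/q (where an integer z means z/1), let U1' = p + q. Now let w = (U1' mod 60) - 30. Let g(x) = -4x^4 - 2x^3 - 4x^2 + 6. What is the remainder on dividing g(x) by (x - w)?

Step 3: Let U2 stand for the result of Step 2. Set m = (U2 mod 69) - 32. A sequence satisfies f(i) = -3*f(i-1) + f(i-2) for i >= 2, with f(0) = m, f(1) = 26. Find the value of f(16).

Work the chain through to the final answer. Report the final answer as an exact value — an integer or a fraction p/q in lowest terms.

Step 1: total draws C(11,3) = 165; complement C(9,3) = 84; favorable 165 - 84 = 81; P = 27/55; answer 27/55
Step 2: U1 = 27/55; threaded value p + q = 82; w = -8; remainder = value at the root: -4*(-8)^4 - 2*(-8)^3 - 4*(-8)^2 + 6 = (-16384) + (1024) + (-256) + (6) = -15610; answer -15610
Step 3: U2 = -15610; m = 21; f(2) = -3*(26) + 1*(21) = -57; iterating: f(2)=-57, f(3)=197, f(4)=-648, f(5)=2141, f(6)=-7071, f(7)=23354, f(8)=-77133, f(9)=254753, f(10)=-841392, f(11)=2778929, f(12)=-9178179, f(13)=30313466, f(14)=-100118577, f(15)=330669197, f(16)=-1092126168; answer -1092126168

-1092126168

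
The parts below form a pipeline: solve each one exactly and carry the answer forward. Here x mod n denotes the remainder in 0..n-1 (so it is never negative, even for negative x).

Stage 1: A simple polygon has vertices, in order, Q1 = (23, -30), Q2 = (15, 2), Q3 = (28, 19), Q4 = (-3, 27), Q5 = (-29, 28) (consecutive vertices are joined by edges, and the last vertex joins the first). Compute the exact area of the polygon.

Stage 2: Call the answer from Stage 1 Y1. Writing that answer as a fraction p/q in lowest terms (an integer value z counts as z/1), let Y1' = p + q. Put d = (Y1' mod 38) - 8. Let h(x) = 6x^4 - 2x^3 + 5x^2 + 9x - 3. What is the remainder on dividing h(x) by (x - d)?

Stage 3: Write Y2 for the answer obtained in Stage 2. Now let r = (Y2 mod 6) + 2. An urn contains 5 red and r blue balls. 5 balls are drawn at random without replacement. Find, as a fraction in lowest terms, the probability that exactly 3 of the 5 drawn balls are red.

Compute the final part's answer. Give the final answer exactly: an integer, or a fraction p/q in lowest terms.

Stage 1: cross terms: (23*2 - 15*-30)=496, (15*19 - 28*2)=229, (28*27 - -3*19)=813, (-3*28 - -29*27)=699, (-29*-30 - 23*28)=226; twice the area = |2463| = 2463; area = 2463/2; answer 2463/2
Stage 2: Y1 = 2463/2; threaded value p + q = 2465; d = 25; remainder = value at the root: 6*(25)^4 - 2*(25)^3 + 5*(25)^2 + 9*(25)^1 - 3 = (2343750) + (-31250) + (3125) + (225) + (-3) = 2315847; answer 2315847
Stage 3: Y2 = 2315847; r = 5; total draws C(10,5) = 252; favorable C(5,3)*C(5,2) = 100; P = 25/63; answer 25/63

25/63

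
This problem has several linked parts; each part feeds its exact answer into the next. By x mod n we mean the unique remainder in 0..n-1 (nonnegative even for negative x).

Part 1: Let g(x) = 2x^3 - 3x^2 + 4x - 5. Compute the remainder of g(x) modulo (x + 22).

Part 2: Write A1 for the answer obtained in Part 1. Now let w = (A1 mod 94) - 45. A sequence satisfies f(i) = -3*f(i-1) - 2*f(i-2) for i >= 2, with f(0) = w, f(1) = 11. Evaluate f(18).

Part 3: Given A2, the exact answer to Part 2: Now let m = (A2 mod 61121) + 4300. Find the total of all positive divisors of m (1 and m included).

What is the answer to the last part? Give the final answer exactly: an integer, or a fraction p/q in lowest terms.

55374

Part 1: remainder = value at the root: 2*(-22)^3 - 3*(-22)^2 + 4*(-22)^1 - 5 = (-21296) + (-1452) + (-88) + (-5) = -22841; answer -22841
Part 2: A1 = -22841; w = -44; f(2) = -3*(11) - 2*(-44) = 55; iterating: f(2)=55, f(3)=-187, f(4)=451, f(5)=-979, f(6)=2035, f(7)=-4147, f(8)=8371, f(9)=-16819, f(10)=33715, f(11)=-67507, f(12)=135091, f(13)=-270259, f(14)=540595, f(15)=-1081267, f(16)=2162611, f(17)=-4325299, f(18)=8650675; answer 8650675
Part 3: A2 = 8650675; m = 36914; 36914 = 2 * 18457; sigma = (1 + 2) * (1 + 18457) = 3 * 18458 = 55374; answer 55374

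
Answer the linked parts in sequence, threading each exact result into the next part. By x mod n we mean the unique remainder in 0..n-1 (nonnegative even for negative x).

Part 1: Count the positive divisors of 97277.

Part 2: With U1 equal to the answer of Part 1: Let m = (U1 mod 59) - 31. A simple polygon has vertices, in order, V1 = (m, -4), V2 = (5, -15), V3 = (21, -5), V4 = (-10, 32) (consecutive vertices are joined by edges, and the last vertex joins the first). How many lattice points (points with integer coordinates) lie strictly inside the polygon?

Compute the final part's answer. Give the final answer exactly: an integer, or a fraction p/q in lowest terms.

1119

Part 1: 97277 = 89 * 1093; number of divisors = (1+1) * (1+1) = 4; answer 4
Part 2: U1 = 4; m = -27; cross terms: (-27*-15 - 5*-4)=425, (5*-5 - 21*-15)=290, (21*32 - -10*-5)=622, (-10*-4 - -27*32)=904; twice the area = |2241| = 2241; area = 2241/2; boundary points = 1 + 2 + 1 + 1 = 5; strictly interior points = area - boundary/2 + 1 = 1119; answer 1119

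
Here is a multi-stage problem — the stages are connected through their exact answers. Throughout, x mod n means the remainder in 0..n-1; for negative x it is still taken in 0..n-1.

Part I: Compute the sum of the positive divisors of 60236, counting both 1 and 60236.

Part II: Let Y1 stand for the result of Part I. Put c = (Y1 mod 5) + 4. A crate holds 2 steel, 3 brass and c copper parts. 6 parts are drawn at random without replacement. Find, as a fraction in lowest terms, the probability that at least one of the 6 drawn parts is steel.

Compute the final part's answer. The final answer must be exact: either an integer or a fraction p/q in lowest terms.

17/22

Part I: 60236 = 2^2 * 11 * 37^2; sigma = (1 + 2 + 4) * (1 + 11) * (1 + 37 + 1369) = 7 * 12 * 1407 = 118188; answer 118188
Part II: Y1 = 118188; c = 7; total draws C(12,6) = 924; complement C(10,6) = 210; favorable 924 - 210 = 714; P = 17/22; answer 17/22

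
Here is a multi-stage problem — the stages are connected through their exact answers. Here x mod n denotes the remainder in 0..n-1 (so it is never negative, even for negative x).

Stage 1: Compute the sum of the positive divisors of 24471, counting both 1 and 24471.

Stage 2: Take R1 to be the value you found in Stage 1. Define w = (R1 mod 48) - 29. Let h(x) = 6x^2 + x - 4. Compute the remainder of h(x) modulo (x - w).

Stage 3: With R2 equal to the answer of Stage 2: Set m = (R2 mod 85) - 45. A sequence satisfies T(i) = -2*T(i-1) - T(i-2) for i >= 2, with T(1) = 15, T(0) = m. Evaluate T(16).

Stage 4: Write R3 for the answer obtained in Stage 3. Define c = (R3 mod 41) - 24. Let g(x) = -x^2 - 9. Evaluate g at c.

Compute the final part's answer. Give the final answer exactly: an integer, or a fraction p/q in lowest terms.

-234

Stage 1: 24471 = 3^2 * 2719; sigma = (1 + 3 + 9) * (1 + 2719) = 13 * 2720 = 35360; answer 35360
Stage 2: R1 = 35360; w = 3; remainder = value at the root: 6*(3)^2 + 1*(3)^1 - 4 = (54) + (3) + (-4) = 53; answer 53
Stage 3: R2 = 53; m = 8; T(2) = -2*(15) - 1*(8) = -38; iterating: T(2)=-38, T(3)=61, T(4)=-84, T(5)=107, T(6)=-130, T(7)=153, T(8)=-176, T(9)=199, T(10)=-222, T(11)=245, T(12)=-268, T(13)=291, T(14)=-314, T(15)=337, T(16)=-360; answer -360
Stage 4: R3 = -360; c = -15; -1*(-15)^2 - 9 = (-225) + (-9) = -234; answer -234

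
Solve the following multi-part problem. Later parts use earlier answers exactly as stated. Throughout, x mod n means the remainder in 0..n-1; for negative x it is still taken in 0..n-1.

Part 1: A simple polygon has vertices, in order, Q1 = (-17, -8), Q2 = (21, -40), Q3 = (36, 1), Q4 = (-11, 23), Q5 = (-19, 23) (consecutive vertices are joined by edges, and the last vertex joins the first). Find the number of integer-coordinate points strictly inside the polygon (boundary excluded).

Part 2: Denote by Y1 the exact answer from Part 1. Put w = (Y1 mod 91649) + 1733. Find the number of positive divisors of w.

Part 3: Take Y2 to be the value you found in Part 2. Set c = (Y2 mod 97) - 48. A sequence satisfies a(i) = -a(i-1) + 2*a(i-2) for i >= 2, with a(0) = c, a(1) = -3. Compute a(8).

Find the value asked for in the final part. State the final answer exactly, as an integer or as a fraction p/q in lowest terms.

-3529

Part 1: cross terms: (-17*-40 - 21*-8)=848, (21*1 - 36*-40)=1461, (36*23 - -11*1)=839, (-11*23 - -19*23)=184, (-19*-8 - -17*23)=543; twice the area = |3875| = 3875; area = 3875/2; boundary points = 2 + 1 + 1 + 8 + 1 = 13; strictly interior points = area - boundary/2 + 1 = 1932; answer 1932
Part 2: Y1 = 1932; w = 3665; 3665 = 5 * 733; number of divisors = (1+1) * (1+1) = 4; answer 4
Part 3: Y2 = 4; c = -44; a(2) = -1*(-3) + 2*(-44) = -85; iterating: a(2)=-85, a(3)=79, a(4)=-249, a(5)=407, a(6)=-905, a(7)=1719, a(8)=-3529; answer -3529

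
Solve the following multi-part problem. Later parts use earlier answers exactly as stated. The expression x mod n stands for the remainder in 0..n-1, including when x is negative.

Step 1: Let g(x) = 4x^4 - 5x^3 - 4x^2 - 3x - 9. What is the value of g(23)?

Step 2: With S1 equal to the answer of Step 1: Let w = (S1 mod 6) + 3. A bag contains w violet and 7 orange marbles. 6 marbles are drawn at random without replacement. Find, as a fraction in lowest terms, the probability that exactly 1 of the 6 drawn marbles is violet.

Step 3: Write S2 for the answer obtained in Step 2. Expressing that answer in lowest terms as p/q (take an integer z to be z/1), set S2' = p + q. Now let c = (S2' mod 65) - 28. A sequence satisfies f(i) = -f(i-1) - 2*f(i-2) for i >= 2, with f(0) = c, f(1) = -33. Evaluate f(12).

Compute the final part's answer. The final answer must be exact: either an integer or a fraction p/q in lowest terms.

Step 1: 4*(23)^4 - 5*(23)^3 - 4*(23)^2 - 3*(23)^1 - 9 = (1119364) + (-60835) + (-2116) + (-69) + (-9) = 1056335; answer 1056335
Step 2: S1 = 1056335; w = 8; total draws C(15,6) = 5005; favorable C(8,1)*C(7,5) = 168; P = 24/715; answer 24/715
Step 3: S2 = 24/715; threaded value p + q = 739; c = -4; f(2) = -1*(-33) - 2*(-4) = 41; iterating: f(2)=41, f(3)=25, f(4)=-107, f(5)=57, f(6)=157, f(7)=-271, f(8)=-43, f(9)=585, f(10)=-499, f(11)=-671, f(12)=1669; answer 1669

1669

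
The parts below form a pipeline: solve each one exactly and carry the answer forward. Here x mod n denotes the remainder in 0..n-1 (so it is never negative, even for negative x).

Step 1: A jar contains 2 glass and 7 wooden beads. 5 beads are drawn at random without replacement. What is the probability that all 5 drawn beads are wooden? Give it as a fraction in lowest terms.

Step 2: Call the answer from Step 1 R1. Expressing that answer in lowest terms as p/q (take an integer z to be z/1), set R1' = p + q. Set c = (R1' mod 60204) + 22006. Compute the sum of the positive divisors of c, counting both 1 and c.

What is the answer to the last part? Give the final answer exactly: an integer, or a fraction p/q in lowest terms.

22014

Step 1: total draws C(9,5) = 126; favorable C(7,5) = 21; P = 1/6; answer 1/6
Step 2: R1 = 1/6; threaded value p + q = 7; c = 22013; 22013 is prime, so its only divisors are 1 and 22013; sigma = 1 + 22013 = 22014; answer 22014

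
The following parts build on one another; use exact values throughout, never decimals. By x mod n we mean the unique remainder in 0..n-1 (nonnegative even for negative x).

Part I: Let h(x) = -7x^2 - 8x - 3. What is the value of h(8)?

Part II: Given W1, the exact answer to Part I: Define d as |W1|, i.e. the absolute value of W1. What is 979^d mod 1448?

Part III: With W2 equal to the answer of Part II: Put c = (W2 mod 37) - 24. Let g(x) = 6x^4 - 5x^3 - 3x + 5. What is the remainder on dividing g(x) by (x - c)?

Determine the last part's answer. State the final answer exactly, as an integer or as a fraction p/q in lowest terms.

Part I: -7*(8)^2 - 8*(8)^1 - 3 = (-448) + (-64) + (-3) = -515; answer -515
Part II: W1 = -515; d = 515; squarings mod 1448: 979^1=979, 979^2=1313, 979^4=849, 979^8=1145, 979^16=585, 979^32=497, 979^64=849, 979^128=1145, 979^256=585, 979^512=497; 979^515 = 979^1 * 979^2 * 979^512 = 1067 (mod 1448); answer 1067
Part III: W2 = 1067; c = 7; remainder = value at the root: 6*(7)^4 - 5*(7)^3 - 3*(7)^1 + 5 = (14406) + (-1715) + (-21) + (5) = 12675; answer 12675

12675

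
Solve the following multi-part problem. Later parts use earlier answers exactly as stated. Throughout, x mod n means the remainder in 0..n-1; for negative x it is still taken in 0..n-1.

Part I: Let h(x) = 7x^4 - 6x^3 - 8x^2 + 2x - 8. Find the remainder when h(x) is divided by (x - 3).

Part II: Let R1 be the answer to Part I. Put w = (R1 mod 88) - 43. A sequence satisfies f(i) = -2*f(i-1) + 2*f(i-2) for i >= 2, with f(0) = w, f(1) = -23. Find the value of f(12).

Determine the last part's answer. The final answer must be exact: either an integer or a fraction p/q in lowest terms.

2025216

Part I: remainder = value at the root: 7*(3)^4 - 6*(3)^3 - 8*(3)^2 + 2*(3)^1 - 8 = (567) + (-162) + (-72) + (6) + (-8) = 331; answer 331
Part II: R1 = 331; w = 24; f(2) = -2*(-23) + 2*(24) = 94; iterating: f(2)=94, f(3)=-234, f(4)=656, f(5)=-1780, f(6)=4872, f(7)=-13304, f(8)=36352, f(9)=-99312, f(10)=271328, f(11)=-741280, f(12)=2025216; answer 2025216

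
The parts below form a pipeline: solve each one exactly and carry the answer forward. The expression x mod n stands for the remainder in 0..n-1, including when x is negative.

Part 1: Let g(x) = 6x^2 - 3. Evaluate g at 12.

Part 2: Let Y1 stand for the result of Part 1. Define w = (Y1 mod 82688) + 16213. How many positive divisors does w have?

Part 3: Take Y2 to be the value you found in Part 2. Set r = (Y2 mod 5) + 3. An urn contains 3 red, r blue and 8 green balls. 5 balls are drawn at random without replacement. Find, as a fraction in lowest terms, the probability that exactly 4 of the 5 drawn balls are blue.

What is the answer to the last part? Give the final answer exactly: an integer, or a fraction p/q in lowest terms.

55/1224

Part 1: 6*(12)^2 - 3 = (864) + (-3) = 861; answer 861
Part 2: Y1 = 861; w = 17074; 17074 = 2 * 8537; number of divisors = (1+1) * (1+1) = 4; answer 4
Part 3: Y2 = 4; r = 7; total draws C(18,5) = 8568; favorable C(7,4)*C(11,1) = 385; P = 55/1224; answer 55/1224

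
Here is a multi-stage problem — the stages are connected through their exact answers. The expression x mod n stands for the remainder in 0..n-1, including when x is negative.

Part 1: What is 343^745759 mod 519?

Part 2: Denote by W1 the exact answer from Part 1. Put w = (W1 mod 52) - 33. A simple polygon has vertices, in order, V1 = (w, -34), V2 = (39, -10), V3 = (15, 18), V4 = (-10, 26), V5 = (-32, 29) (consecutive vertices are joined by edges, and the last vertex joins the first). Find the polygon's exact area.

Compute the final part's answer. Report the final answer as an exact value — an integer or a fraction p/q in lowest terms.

Part 1: squarings mod 519: 343^1=343, 343^2=355, 343^4=427, 343^8=160, 343^16=169, 343^32=16, 343^64=256, 343^128=142, 343^256=442, 343^512=220, 343^1024=133, 343^2048=43, 343^4096=292, 343^8192=148, 343^16384=106, 343^32768=337, 343^65536=427, 343^131072=160, 343^262144=169, 343^524288=16; 343^745759 = 343^1 * 343^2 * 343^4 * 343^8 * 343^16 * 343^256 * 343^8192 * 343^16384 * 343^65536 * 343^131072 * 343^524288 = 364 (mod 519); answer 364
Part 2: W1 = 364; w = -33; cross terms: (-33*-10 - 39*-34)=1656, (39*18 - 15*-10)=852, (15*26 - -10*18)=570, (-10*29 - -32*26)=542, (-32*-34 - -33*29)=2045; twice the area = |5665| = 5665; area = 5665/2; answer 5665/2

5665/2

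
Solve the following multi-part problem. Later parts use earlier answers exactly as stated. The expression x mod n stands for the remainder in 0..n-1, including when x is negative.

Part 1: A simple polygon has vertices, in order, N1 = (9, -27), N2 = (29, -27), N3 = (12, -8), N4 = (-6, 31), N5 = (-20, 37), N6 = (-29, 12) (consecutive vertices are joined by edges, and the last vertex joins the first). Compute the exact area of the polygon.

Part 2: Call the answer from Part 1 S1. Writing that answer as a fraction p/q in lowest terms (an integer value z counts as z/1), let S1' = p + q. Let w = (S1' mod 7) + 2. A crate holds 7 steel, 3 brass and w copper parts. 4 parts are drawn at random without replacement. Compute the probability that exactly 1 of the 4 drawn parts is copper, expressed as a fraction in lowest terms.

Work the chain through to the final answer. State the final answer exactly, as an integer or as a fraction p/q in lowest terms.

36/91

Part 1: cross terms: (9*-27 - 29*-27)=540, (29*-8 - 12*-27)=92, (12*31 - -6*-8)=324, (-6*37 - -20*31)=398, (-20*12 - -29*37)=833, (-29*-27 - 9*12)=675; twice the area = |2862| = 2862; area = 1431; answer 1431
Part 2: S1 = 1431; threaded value p + q = 1432; w = 6; total draws C(16,4) = 1820; favorable C(6,1)*C(10,3) = 720; P = 36/91; answer 36/91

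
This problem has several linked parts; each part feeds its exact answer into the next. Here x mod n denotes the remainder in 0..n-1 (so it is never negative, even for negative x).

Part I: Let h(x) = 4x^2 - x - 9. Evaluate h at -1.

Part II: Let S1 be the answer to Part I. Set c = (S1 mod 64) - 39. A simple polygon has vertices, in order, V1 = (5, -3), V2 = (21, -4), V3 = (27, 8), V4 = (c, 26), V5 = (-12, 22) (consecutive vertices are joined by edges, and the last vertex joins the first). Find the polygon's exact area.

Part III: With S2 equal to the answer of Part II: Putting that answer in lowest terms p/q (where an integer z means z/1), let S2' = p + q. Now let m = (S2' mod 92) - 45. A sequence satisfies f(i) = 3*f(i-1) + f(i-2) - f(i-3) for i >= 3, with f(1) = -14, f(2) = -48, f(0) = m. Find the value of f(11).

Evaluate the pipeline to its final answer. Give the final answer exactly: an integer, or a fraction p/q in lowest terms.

Part I: 4*(-1)^2 - 1*(-1)^1 - 9 = (4) + (1) + (-9) = -4; answer -4
Part II: S1 = -4; c = 21; cross terms: (5*-4 - 21*-3)=43, (21*8 - 27*-4)=276, (27*26 - 21*8)=534, (21*22 - -12*26)=774, (-12*-3 - 5*22)=-74; twice the area = |1553| = 1553; area = 1553/2; answer 1553/2
Part III: S2 = 1553/2; threaded value p + q = 1555; m = 38; f(3) = 3*(-48) + 1*(-14) - 1*(38) = -196; iterating: f(3)=-196, f(4)=-622, f(5)=-2014, f(6)=-6468, f(7)=-20796, f(8)=-66842, f(9)=-214854, f(10)=-690608, f(11)=-2219836; answer -2219836

-2219836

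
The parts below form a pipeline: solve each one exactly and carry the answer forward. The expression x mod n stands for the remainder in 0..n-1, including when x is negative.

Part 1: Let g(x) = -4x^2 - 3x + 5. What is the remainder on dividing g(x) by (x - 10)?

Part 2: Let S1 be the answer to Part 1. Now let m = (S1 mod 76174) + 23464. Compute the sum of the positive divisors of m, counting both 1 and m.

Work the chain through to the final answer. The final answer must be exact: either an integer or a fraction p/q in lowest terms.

Part 1: remainder = value at the root: -4*(10)^2 - 3*(10)^1 + 5 = (-400) + (-30) + (5) = -425; answer -425
Part 2: S1 = -425; m = 99213; 99213 = 3 * 33071; sigma = (1 + 3) * (1 + 33071) = 4 * 33072 = 132288; answer 132288

132288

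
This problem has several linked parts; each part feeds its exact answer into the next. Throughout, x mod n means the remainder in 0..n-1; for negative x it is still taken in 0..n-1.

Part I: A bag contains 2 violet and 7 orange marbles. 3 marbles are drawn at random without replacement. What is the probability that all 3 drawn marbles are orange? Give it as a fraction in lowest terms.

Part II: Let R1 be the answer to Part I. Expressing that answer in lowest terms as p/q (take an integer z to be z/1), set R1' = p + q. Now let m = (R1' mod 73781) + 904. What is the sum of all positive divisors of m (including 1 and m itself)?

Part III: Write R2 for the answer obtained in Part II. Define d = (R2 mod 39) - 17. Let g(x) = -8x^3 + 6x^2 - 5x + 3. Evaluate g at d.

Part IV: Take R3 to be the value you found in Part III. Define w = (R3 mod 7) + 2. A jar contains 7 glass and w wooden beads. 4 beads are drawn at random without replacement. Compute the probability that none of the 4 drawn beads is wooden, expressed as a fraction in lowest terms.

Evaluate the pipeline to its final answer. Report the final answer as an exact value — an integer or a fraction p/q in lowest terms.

Part I: total draws C(9,3) = 84; favorable C(7,3) = 35; P = 5/12; answer 5/12
Part II: R1 = 5/12; threaded value p + q = 17; m = 921; 921 = 3 * 307; sigma = (1 + 3) * (1 + 307) = 4 * 308 = 1232; answer 1232
Part III: R2 = 1232; d = 6; -8*(6)^3 + 6*(6)^2 - 5*(6)^1 + 3 = (-1728) + (216) + (-30) + (3) = -1539; answer -1539
Part IV: R3 = -1539; w = 3; total draws C(10,4) = 210; favorable C(7,4) = 35; P = 1/6; answer 1/6

1/6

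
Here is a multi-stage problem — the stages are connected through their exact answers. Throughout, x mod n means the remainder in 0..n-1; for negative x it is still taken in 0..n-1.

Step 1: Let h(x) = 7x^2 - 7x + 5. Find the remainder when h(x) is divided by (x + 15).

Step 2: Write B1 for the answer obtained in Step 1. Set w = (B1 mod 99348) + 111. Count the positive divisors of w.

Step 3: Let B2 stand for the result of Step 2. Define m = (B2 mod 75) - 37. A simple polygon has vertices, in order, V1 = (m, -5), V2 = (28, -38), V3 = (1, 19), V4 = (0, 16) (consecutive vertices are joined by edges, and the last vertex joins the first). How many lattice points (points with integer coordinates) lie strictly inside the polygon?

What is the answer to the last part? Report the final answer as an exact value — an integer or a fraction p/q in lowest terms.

Step 1: remainder = value at the root: 7*(-15)^2 - 7*(-15)^1 + 5 = (1575) + (105) + (5) = 1685; answer 1685
Step 2: B1 = 1685; w = 1796; 1796 = 2^2 * 449; number of divisors = (2+1) * (1+1) = 6; answer 6
Step 3: B2 = 6; m = -31; cross terms: (-31*-38 - 28*-5)=1318, (28*19 - 1*-38)=570, (1*16 - 0*19)=16, (0*-5 - -31*16)=496; twice the area = |2400| = 2400; area = 1200; boundary points = 1 + 3 + 1 + 1 = 6; strictly interior points = area - boundary/2 + 1 = 1198; answer 1198

1198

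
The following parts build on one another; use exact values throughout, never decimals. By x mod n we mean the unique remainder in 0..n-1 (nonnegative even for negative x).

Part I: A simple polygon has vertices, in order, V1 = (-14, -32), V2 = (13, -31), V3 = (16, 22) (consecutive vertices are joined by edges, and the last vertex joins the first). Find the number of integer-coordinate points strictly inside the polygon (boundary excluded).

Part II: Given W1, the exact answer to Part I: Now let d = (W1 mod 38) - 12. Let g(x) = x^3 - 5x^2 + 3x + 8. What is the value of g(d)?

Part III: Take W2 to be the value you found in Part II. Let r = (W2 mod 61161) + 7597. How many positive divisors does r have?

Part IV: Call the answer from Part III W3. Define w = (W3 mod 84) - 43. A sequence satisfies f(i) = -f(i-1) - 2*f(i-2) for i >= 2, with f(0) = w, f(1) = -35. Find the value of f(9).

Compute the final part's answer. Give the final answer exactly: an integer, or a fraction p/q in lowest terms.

529

Part I: cross terms: (-14*-31 - 13*-32)=850, (13*22 - 16*-31)=782, (16*-32 - -14*22)=-204; twice the area = |1428| = 1428; area = 714; boundary points = 1 + 1 + 6 = 8; strictly interior points = area - boundary/2 + 1 = 711; answer 711
Part II: W1 = 711; d = 15; 1*(15)^3 - 5*(15)^2 + 3*(15)^1 + 8 = (3375) + (-1125) + (45) + (8) = 2303; answer 2303
Part III: W2 = 2303; r = 9900; 9900 = 2^2 * 3^2 * 5^2 * 11; number of divisors = (2+1) * (2+1) * (2+1) * (1+1) = 54; answer 54
Part IV: W3 = 54; w = 11; f(2) = -1*(-35) - 2*(11) = 13; iterating: f(2)=13, f(3)=57, f(4)=-83, f(5)=-31, f(6)=197, f(7)=-135, f(8)=-259, f(9)=529; answer 529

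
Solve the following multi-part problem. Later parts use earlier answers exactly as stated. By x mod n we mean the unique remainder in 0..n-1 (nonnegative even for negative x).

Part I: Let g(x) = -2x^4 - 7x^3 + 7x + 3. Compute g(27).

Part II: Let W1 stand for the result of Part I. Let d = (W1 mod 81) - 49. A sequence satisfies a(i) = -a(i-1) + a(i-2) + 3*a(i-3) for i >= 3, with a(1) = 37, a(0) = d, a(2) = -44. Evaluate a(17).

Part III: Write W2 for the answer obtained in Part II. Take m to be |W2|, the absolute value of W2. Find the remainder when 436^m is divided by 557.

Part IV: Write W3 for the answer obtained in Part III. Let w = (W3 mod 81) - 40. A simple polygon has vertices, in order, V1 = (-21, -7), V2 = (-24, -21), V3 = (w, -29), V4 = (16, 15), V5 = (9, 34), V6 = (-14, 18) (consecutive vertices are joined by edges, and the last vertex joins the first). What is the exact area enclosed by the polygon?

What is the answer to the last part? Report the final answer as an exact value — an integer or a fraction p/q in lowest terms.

Part I: -2*(27)^4 - 7*(27)^3 + 7*(27)^1 + 3 = (-1062882) + (-137781) + (189) + (3) = -1200471; answer -1200471
Part II: W1 = -1200471; d = -19; a(3) = -1*(-44) + 1*(37) + 3*(-19) = 24; iterating: a(3)=24, a(4)=43, a(5)=-151, a(6)=266, a(7)=-288, a(8)=101, a(9)=409, a(10)=-1172, a(11)=1884, a(12)=-1829, a(13)=197, a(14)=3626, a(15)=-8916, a(16)=13133, a(17)=-11171; answer -11171
Part III: W2 = -11171; m = 11171; squarings mod 557: 436^1=436, 436^2=159, 436^4=216, 436^8=425, 436^16=157, 436^32=141, 436^64=386, 436^128=277, 436^256=420, 436^512=388, 436^1024=154, 436^2048=322, 436^4096=82, 436^8192=40; 436^11171 = 436^1 * 436^2 * 436^32 * 436^128 * 436^256 * 436^512 * 436^2048 * 436^8192 = 154 (mod 557); answer 154
Part IV: W3 = 154; w = 33; cross terms: (-21*-21 - -24*-7)=273, (-24*-29 - 33*-21)=1389, (33*15 - 16*-29)=959, (16*34 - 9*15)=409, (9*18 - -14*34)=638, (-14*-7 - -21*18)=476; twice the area = |4144| = 4144; area = 2072; answer 2072

2072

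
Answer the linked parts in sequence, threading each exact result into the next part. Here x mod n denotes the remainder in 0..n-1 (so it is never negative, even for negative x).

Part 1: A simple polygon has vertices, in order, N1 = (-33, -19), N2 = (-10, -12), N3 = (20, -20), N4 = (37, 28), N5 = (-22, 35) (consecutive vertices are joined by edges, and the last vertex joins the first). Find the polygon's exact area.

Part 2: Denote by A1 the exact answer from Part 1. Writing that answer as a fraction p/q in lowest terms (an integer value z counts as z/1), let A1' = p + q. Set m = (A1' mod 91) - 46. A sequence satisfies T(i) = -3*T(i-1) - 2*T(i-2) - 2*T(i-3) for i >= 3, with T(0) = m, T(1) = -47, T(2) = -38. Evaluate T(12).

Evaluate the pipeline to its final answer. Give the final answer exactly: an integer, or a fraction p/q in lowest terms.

Part 1: cross terms: (-33*-12 - -10*-19)=206, (-10*-20 - 20*-12)=440, (20*28 - 37*-20)=1300, (37*35 - -22*28)=1911, (-22*-19 - -33*35)=1573; twice the area = |5430| = 5430; area = 2715; answer 2715
Part 2: A1 = 2715; threaded value p + q = 2716; m = 31; T(3) = -3*(-38) - 2*(-47) - 2*(31) = 146; iterating: T(3)=146, T(4)=-268, T(5)=588, T(6)=-1520, T(7)=3920, T(8)=-9896, T(9)=24888, T(10)=-62712, T(11)=158152, T(12)=-398808; answer -398808

-398808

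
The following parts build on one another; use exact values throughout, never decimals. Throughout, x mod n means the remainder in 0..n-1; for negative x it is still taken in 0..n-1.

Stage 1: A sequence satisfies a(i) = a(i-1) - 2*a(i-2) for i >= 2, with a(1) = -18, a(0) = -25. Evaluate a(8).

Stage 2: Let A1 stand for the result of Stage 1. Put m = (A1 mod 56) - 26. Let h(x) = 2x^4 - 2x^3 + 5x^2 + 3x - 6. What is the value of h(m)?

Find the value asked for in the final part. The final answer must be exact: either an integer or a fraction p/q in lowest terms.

Stage 1: a(2) = 1*(-18) - 2*(-25) = 32; iterating: a(2)=32, a(3)=68, a(4)=4, a(5)=-132, a(6)=-140, a(7)=124, a(8)=404; answer 404
Stage 2: A1 = 404; m = -14; 2*(-14)^4 - 2*(-14)^3 + 5*(-14)^2 + 3*(-14)^1 - 6 = (76832) + (5488) + (980) + (-42) + (-6) = 83252; answer 83252

83252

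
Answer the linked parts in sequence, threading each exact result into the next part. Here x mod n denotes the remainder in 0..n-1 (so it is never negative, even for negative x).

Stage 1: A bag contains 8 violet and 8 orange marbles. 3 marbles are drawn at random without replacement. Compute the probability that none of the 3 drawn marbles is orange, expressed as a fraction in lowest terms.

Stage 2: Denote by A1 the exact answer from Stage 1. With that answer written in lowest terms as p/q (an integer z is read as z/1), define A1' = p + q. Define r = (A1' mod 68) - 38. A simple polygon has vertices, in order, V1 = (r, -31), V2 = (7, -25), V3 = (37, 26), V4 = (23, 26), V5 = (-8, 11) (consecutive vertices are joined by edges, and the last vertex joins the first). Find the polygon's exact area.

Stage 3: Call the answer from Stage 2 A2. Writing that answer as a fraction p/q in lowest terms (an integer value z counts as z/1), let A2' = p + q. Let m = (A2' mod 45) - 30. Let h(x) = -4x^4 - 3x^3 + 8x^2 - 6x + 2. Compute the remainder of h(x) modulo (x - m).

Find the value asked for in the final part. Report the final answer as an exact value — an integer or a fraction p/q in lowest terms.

-61653

Stage 1: total draws C(16,3) = 560; favorable C(8,3) = 56; P = 1/10; answer 1/10
Stage 2: A1 = 1/10; threaded value p + q = 11; r = -27; cross terms: (-27*-25 - 7*-31)=892, (7*26 - 37*-25)=1107, (37*26 - 23*26)=364, (23*11 - -8*26)=461, (-8*-31 - -27*11)=545; twice the area = |3369| = 3369; area = 3369/2; answer 3369/2
Stage 3: A2 = 3369/2; threaded value p + q = 3371; m = 11; remainder = value at the root: -4*(11)^4 - 3*(11)^3 + 8*(11)^2 - 6*(11)^1 + 2 = (-58564) + (-3993) + (968) + (-66) + (2) = -61653; answer -61653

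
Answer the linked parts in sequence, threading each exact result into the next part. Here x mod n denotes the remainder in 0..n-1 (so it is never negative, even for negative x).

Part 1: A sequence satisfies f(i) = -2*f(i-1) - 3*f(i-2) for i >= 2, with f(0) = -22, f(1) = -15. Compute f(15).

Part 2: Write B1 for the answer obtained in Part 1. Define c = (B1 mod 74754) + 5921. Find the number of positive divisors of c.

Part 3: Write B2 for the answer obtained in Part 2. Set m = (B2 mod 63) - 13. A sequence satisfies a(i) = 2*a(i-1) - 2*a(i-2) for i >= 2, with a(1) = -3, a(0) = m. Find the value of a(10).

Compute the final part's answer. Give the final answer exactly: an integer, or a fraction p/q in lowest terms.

Part 1: f(2) = -2*(-15) - 3*(-22) = 96; iterating: f(2)=96, f(3)=-147, f(4)=6, f(5)=429, f(6)=-876, f(7)=465, f(8)=1698, f(9)=-4791, f(10)=4488, f(11)=5397, f(12)=-24258, f(13)=32325, f(14)=8124, f(15)=-113223; answer -113223
Part 2: B1 = -113223; c = 42206; 42206 = 2 * 47 * 449; number of divisors = (1+1) * (1+1) * (1+1) = 8; answer 8
Part 3: B2 = 8; m = -5; a(2) = 2*(-3) - 2*(-5) = 4; iterating: a(2)=4, a(3)=14, a(4)=20, a(5)=12, a(6)=-16, a(7)=-56, a(8)=-80, a(9)=-48, a(10)=64; answer 64

64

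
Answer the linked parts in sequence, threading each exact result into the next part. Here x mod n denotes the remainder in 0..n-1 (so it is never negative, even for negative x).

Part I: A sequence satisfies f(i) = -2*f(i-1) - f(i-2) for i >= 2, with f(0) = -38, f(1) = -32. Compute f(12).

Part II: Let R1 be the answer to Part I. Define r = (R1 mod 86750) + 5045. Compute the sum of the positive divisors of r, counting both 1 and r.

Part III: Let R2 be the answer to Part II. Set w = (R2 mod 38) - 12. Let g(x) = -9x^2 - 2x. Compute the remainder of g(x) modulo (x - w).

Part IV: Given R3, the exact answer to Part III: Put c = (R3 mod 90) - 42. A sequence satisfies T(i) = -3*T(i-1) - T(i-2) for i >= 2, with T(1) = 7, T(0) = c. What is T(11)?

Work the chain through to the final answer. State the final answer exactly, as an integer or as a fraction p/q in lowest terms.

Part I: f(2) = -2*(-32) - 1*(-38) = 102; iterating: f(2)=102, f(3)=-172, f(4)=242, f(5)=-312, f(6)=382, f(7)=-452, f(8)=522, f(9)=-592, f(10)=662, f(11)=-732, f(12)=802; answer 802
Part II: R1 = 802; r = 5847; 5847 = 3 * 1949; sigma = (1 + 3) * (1 + 1949) = 4 * 1950 = 7800; answer 7800
Part III: R2 = 7800; w = -2; remainder = value at the root: -9*(-2)^2 - 2*(-2)^1 = (-36) + (4) = -32; answer -32
Part IV: R3 = -32; c = 16; T(2) = -3*(7) - 1*(16) = -37; iterating: T(2)=-37, T(3)=104, T(4)=-275, T(5)=721, T(6)=-1888, T(7)=4943, T(8)=-12941, T(9)=33880, T(10)=-88699, T(11)=232217; answer 232217

232217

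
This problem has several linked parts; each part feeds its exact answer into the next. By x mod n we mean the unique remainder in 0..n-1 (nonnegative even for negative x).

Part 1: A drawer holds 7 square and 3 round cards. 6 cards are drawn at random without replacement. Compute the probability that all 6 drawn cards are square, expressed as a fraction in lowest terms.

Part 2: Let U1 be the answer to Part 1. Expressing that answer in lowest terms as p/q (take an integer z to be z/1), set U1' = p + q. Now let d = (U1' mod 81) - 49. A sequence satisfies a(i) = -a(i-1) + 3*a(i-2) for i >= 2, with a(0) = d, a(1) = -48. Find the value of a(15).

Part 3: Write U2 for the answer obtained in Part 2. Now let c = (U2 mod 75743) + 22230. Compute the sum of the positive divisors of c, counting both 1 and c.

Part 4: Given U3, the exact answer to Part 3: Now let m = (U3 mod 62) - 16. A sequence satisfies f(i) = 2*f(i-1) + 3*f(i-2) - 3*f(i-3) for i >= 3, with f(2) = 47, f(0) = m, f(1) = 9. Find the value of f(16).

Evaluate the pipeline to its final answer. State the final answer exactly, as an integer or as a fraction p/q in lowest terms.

70138631

Part 1: total draws C(10,6) = 210; favorable C(7,6) = 7; P = 1/30; answer 1/30
Part 2: U1 = 1/30; threaded value p + q = 31; d = -18; a(2) = -1*(-48) + 3*(-18) = -6; iterating: a(2)=-6, a(3)=-138, a(4)=120, a(5)=-534, a(6)=894, a(7)=-2496, a(8)=5178, a(9)=-12666, a(10)=28200, a(11)=-66198, a(12)=150798, a(13)=-349392, a(14)=801786, a(15)=-1849962; answer -1849962
Part 3: U2 = -1849962; c = 65843; 65843 is prime, so its only divisors are 1 and 65843; sigma = 1 + 65843 = 65844; answer 65844
Part 4: U3 = 65844; m = -16; f(3) = 2*(47) + 3*(9) - 3*(-16) = 169; iterating: f(3)=169, f(4)=452, f(5)=1270, f(6)=3389, f(7)=9232, f(8)=24821, f(9)=67171, f(10)=181109, f(11)=489268, f(12)=1320350, f(13)=3565177, f(14)=9623600, f(15)=25981681, f(16)=70138631; answer 70138631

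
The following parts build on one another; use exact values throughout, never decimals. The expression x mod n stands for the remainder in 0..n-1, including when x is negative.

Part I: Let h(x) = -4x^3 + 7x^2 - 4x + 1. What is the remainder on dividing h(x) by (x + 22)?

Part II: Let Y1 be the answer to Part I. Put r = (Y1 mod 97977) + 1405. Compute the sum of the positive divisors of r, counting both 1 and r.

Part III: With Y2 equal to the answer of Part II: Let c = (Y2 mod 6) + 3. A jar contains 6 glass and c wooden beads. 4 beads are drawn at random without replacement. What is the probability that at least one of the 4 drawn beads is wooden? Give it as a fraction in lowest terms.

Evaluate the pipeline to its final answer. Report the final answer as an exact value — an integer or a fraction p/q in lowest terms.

Part I: remainder = value at the root: -4*(-22)^3 + 7*(-22)^2 - 4*(-22)^1 + 1 = (42592) + (3388) + (88) + (1) = 46069; answer 46069
Part II: Y1 = 46069; r = 47474; 47474 = 2 * 7 * 3391; sigma = (1 + 2) * (1 + 7) * (1 + 3391) = 3 * 8 * 3392 = 81408; answer 81408
Part III: Y2 = 81408; c = 3; total draws C(9,4) = 126; complement C(6,4) = 15; favorable 126 - 15 = 111; P = 37/42; answer 37/42

37/42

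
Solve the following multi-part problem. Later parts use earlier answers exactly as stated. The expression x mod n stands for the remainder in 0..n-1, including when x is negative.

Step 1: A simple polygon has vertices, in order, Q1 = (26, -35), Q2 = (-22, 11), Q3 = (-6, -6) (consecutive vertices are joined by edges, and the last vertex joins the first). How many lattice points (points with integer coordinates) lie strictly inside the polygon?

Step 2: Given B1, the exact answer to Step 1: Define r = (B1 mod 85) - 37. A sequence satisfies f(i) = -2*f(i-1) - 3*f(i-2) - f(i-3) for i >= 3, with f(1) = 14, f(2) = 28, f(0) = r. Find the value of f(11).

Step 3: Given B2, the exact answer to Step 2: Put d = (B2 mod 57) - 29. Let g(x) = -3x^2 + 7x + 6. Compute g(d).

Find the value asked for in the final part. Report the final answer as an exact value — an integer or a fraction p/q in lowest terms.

Step 1: cross terms: (26*11 - -22*-35)=-484, (-22*-6 - -6*11)=198, (-6*-35 - 26*-6)=366; twice the area = |80| = 80; area = 40; boundary points = 2 + 1 + 1 = 4; strictly interior points = area - boundary/2 + 1 = 39; answer 39
Step 2: B1 = 39; r = 2; f(3) = -2*(28) - 3*(14) - 1*(2) = -100; iterating: f(3)=-100, f(4)=102, f(5)=68, f(6)=-342, f(7)=378, f(8)=202, f(9)=-1196, f(10)=1408, f(11)=570; answer 570
Step 3: B2 = 570; d = -29; -3*(-29)^2 + 7*(-29)^1 + 6 = (-2523) + (-203) + (6) = -2720; answer -2720

-2720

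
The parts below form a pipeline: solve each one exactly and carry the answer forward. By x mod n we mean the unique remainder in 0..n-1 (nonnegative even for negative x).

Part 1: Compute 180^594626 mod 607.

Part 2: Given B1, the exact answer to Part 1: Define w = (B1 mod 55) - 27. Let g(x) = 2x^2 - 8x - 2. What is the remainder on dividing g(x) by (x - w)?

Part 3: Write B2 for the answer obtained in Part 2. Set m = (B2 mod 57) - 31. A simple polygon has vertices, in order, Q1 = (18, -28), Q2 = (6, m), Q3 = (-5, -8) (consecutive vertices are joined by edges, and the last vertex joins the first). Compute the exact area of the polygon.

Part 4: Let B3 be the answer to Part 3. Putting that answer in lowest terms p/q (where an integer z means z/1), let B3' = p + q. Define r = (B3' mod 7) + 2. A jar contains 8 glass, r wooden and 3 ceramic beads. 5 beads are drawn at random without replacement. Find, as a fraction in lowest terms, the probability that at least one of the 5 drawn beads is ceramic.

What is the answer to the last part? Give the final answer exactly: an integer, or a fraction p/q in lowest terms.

Part 1: squarings mod 607: 180^1=180, 180^2=229, 180^4=239, 180^8=63, 180^16=327, 180^32=97, 180^64=304, 180^128=152, 180^256=38, 180^512=230, 180^1024=91, 180^2048=390, 180^4096=350, 180^8192=493, 180^16384=249, 180^32768=87, 180^65536=285, 180^131072=494, 180^262144=22, 180^524288=484; 180^594626 = 180^2 * 180^64 * 180^128 * 180^512 * 180^4096 * 180^65536 * 180^524288 = 274 (mod 607); answer 274
Part 2: B1 = 274; w = 27; remainder = value at the root: 2*(27)^2 - 8*(27)^1 - 2 = (1458) + (-216) + (-2) = 1240; answer 1240
Part 3: B2 = 1240; m = 12; cross terms: (18*12 - 6*-28)=384, (6*-8 - -5*12)=12, (-5*-28 - 18*-8)=284; twice the area = |680| = 680; area = 340; answer 340
Part 4: B3 = 340; threaded value p + q = 341; r = 7; total draws C(18,5) = 8568; complement C(15,5) = 3003; favorable 8568 - 3003 = 5565; P = 265/408; answer 265/408

265/408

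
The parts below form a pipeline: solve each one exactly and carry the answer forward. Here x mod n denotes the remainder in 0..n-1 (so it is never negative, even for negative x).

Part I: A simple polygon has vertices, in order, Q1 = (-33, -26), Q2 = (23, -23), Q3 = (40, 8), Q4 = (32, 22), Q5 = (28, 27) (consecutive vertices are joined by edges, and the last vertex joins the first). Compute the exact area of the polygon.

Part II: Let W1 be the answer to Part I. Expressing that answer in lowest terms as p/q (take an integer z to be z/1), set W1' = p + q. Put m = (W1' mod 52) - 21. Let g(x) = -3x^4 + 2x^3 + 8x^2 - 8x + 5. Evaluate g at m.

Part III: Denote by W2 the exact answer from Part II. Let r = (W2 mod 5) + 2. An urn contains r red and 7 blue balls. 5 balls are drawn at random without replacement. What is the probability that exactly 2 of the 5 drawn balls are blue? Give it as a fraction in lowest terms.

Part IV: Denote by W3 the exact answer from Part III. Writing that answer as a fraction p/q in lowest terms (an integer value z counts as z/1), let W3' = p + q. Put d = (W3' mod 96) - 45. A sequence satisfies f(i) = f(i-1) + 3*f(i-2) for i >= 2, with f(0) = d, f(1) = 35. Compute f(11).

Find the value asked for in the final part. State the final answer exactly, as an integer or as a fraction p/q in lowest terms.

Part I: cross terms: (-33*-23 - 23*-26)=1357, (23*8 - 40*-23)=1104, (40*22 - 32*8)=624, (32*27 - 28*22)=248, (28*-26 - -33*27)=163; twice the area = |3496| = 3496; area = 1748; answer 1748
Part II: W1 = 1748; threaded value p + q = 1749; m = 12; -3*(12)^4 + 2*(12)^3 + 8*(12)^2 - 8*(12)^1 + 5 = (-62208) + (3456) + (1152) + (-96) + (5) = -57691; answer -57691
Part III: W2 = -57691; r = 6; total draws C(13,5) = 1287; favorable C(7,2)*C(6,3) = 420; P = 140/429; answer 140/429
Part IV: W3 = 140/429; threaded value p + q = 569; d = 44; f(2) = 1*(35) + 3*(44) = 167; iterating: f(2)=167, f(3)=272, f(4)=773, f(5)=1589, f(6)=3908, f(7)=8675, f(8)=20399, f(9)=46424, f(10)=107621, f(11)=246893; answer 246893

246893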